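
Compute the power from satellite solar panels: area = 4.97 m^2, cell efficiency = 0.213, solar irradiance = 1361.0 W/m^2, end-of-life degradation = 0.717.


P = area * eta * S * degradation
P = 4.97 * 0.213 * 1361.0 * 0.717
P = 1033.0308 W

1033.0308 W


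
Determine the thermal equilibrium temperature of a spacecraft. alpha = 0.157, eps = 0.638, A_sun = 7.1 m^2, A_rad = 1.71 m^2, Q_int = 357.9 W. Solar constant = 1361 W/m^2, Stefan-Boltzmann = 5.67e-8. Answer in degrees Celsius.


Numerator = alpha*S*A_sun + Q_int = 0.157*1361*7.1 + 357.9 = 1875.0067 W
Denominator = eps*sigma*A_rad = 0.638*5.67e-8*1.71 = 6.1858566e-08 W/K^4
T^4 = 3.0311189e+10 K^4
T = 417.2542 K = 144.1042 C

144.1042 degrees Celsius


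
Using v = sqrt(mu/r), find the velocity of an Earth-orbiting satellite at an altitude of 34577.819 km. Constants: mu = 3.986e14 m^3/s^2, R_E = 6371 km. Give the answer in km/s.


r = R_E + alt = 6371.0 + 34577.819 = 40948.8190 km = 4.0948819e+07 m
v = sqrt(mu/r) = sqrt(3.986e14 / 4.0948819e+07) = 3119.9523 m/s = 3.1200 km/s

3.1200 km/s


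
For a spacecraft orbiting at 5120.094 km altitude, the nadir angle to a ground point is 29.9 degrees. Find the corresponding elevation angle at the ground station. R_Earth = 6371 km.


r = R_E + alt = 11491.0940 km
Law of sines in the satellite / Earth-center / ground-point triangle:
  sin(nadir)/R_E = sin(90 + el)/r  =>  cos(el) = (r/R_E)*sin(nadir)
cos(el) = (11491.0940 / 6371.0000) * sin(29.9 deg) = 0.8991005
el = arccos(0.8991005) = 25.9599 deg
(Earth-central angle = 90 - nadir - el = 34.1401 deg)

25.9599 degrees


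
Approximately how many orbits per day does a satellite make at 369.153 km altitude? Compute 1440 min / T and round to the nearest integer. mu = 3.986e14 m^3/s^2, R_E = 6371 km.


r = 6.740153e+06 m
T = 2*pi*sqrt(r^3/mu) = 5507.0099 s = 91.7835 min
revs/day = 1440 / 91.7835 = 15.6891
Rounded: 16 revolutions per day

16 revolutions per day


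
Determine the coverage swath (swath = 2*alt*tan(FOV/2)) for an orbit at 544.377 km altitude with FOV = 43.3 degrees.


FOV = 43.3 deg = 0.7557276 rad
swath = 2 * alt * tan(FOV/2) = 2 * 544.377 * tan(0.3778638)
swath = 2 * 544.377 * 0.3969378
swath = 432.1676 km

432.1676 km


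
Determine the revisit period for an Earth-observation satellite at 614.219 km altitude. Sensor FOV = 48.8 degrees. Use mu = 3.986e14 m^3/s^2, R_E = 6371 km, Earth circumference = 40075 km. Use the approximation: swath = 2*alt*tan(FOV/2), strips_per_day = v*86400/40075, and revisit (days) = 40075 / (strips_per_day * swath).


swath = 2*614.219*tan(0.4258603) = 557.2442 km
v = sqrt(mu/r) = 7554.0288 m/s = 7.5540 km/s
strips/day = v*86400/40075 = 7.5540*86400/40075 = 16.2862
coverage/day = strips * swath = 16.2862 * 557.2442 = 9075.3711 km
revisit = 40075 / 9075.3711 = 4.4158 days

4.4158 days


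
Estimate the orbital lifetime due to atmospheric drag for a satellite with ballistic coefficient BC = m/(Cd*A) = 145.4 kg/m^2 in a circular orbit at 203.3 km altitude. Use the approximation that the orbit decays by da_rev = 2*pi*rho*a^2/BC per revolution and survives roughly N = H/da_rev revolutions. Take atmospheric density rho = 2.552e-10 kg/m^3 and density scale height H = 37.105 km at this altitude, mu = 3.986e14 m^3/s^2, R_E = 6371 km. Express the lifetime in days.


a = R_E + alt = 6574.3000 km = 6.5743e+06 m
da_rev = 2*pi*rho*a^2/BC = 2*pi*2.552e-10*(6.5743e+06)^2/145.4 = 476.645139 m per revolution
N = H/da_rev = 37105.0000 m / 476.645139 m = 77.8462 revolutions
P = 2*pi*sqrt(a^3/mu) = 5305.0013 s
lifetime = N*P = 77.8462 * 5305.0013 = 412974.0532 s = 4.7798 days

4.7798 days


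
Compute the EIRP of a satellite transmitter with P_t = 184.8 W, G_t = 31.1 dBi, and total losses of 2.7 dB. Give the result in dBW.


Pt = 184.8 W = 22.6670 dBW
EIRP = Pt_dBW + Gt - losses = 22.6670 + 31.1 - 2.7 = 51.0670 dBW

51.0670 dBW


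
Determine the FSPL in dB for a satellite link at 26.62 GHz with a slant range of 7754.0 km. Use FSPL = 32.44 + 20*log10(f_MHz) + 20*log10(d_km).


f = 26.62 GHz = 26620.0000 MHz
d = 7754.0 km
FSPL = 32.44 + 20*log10(26620.0000) + 20*log10(7754.0)
FSPL = 32.44 + 88.5042 + 77.7905
FSPL = 198.7347 dB

198.7347 dB


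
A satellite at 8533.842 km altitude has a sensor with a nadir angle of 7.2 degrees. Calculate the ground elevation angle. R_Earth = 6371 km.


r = R_E + alt = 14904.8420 km
Law of sines in the satellite / Earth-center / ground-point triangle:
  sin(nadir)/R_E = sin(90 + el)/r  =>  cos(el) = (r/R_E)*sin(nadir)
cos(el) = (14904.8420 / 6371.0000) * sin(7.2 deg) = 0.2932149
el = arccos(0.2932149) = 72.9495 deg
(Earth-central angle = 90 - nadir - el = 9.8505 deg)

72.9495 degrees


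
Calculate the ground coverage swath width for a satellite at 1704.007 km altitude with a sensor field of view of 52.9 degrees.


FOV = 52.9 deg = 0.9232792 rad
swath = 2 * alt * tan(FOV/2) = 2 * 1704.007 * tan(0.4616396)
swath = 2 * 1704.007 * 0.4974925
swath = 1695.4614 km

1695.4614 km


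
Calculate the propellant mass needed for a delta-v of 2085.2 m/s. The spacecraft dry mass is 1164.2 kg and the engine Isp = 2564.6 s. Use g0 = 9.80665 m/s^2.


ve = Isp * g0 = 2564.6 * 9.80665 = 25150.134590 m/s
mass ratio = exp(dv/ve) = exp(2085.2/25150.134590) = 1.08644413
m_prop = m_dry * (mr - 1) = 1164.2 * (1.08644413 - 1)
m_prop = 100.6383 kg

100.6383 kg


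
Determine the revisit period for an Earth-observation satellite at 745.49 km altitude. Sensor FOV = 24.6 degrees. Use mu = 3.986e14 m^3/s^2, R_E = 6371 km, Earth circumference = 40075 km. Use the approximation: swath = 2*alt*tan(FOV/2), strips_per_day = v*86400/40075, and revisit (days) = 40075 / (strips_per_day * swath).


swath = 2*745.49*tan(0.2146755) = 325.0862 km
v = sqrt(mu/r) = 7484.0335 m/s = 7.4840 km/s
strips/day = v*86400/40075 = 7.4840*86400/40075 = 16.1353
coverage/day = strips * swath = 16.1353 * 325.0862 = 5245.3502 km
revisit = 40075 / 5245.3502 = 7.6401 days

7.6401 days


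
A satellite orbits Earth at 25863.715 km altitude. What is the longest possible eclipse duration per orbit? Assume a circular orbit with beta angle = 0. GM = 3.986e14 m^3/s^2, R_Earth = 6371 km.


r = 32234.7150 km
T = 959.9436 min
Eclipse fraction = arcsin(R_E/r)/pi = arcsin(6371.0000/32234.7150)/pi
= arcsin(0.1976441)/pi = 0.06332902
Eclipse duration = 0.06332902 * 959.9436 = 60.7923 min

60.7923 minutes


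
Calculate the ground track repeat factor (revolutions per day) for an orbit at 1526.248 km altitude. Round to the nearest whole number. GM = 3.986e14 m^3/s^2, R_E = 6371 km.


r = 7.897248e+06 m
T = 2*pi*sqrt(r^3/mu) = 6984.3322 s = 116.4055 min
revs/day = 1440 / 116.4055 = 12.3705
Rounded: 12 revolutions per day

12 revolutions per day


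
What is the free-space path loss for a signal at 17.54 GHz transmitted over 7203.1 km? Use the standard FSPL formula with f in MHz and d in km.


f = 17.54 GHz = 17540.0000 MHz
d = 7203.1 km
FSPL = 32.44 + 20*log10(17540.0000) + 20*log10(7203.1)
FSPL = 32.44 + 84.8806 + 77.1504
FSPL = 194.4710 dB

194.4710 dB


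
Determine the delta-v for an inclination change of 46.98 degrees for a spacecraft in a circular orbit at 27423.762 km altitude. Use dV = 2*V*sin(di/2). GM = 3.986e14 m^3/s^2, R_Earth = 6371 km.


r = 33794.7620 km = 3.3794762e+07 m
V = sqrt(mu/r) = 3434.3452 m/s
di = 46.98 deg = 0.8199557 rad
dV = 2*V*sin(di/2) = 2*3434.3452*sin(0.4099778)
dV = 2737.7845 m/s = 2.7378 km/s

2.7378 km/s


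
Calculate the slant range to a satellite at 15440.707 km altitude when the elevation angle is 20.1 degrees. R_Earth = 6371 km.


h = 15440.707 km, el = 20.1 deg
d = -R_E*sin(el) + sqrt((R_E*sin(el))^2 + 2*R_E*h + h^2)
d = -6371.0000*sin(0.3508112) + sqrt((6371.0000*0.3436597)^2 + 2*6371.0000*15440.707 + 15440.707^2)
d = 18785.6398 km

18785.6398 km


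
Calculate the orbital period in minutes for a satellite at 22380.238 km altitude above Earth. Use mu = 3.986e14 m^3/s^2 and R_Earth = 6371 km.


r = 28751.2380 km = 2.8751238e+07 m
T = 2*pi*sqrt(r^3/mu) = 2*pi*sqrt(2.3766742e+22 / 3.986e14)
T = 48517.2354 s = 808.6206 min

808.6206 minutes


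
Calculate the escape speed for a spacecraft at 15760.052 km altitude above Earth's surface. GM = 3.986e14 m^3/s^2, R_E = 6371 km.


r = 6371.0 + 15760.052 = 22131.0520 km = 2.2131052e+07 m
v_esc = sqrt(2*mu/r) = sqrt(2*3.986e14 / 2.2131052e+07)
v_esc = 6001.8152 m/s = 6.0018 km/s

6.0018 km/s


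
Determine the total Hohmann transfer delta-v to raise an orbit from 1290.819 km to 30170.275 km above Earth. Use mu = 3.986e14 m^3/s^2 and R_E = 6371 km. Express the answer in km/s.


r1 = 7661.8190 km = 7.661819e+06 m
r2 = 36541.2750 km = 3.6541275e+07 m
dv1 = sqrt(mu/r1)*(sqrt(2*r2/(r1+r2)) - 1) = 2061.5640 m/s
dv2 = sqrt(mu/r2)*(1 - sqrt(2*r1/(r1+r2))) = 1358.1533 m/s
total dv = |dv1| + |dv2| = 2061.5640 + 1358.1533 = 3419.7173 m/s = 3.4197 km/s

3.4197 km/s


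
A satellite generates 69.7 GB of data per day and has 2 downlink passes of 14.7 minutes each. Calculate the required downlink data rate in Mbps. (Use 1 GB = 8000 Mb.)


total contact time = 2 * 14.7 * 60 = 1764.0000 s
data = 69.7 GB = 557600.0000 Mb
rate = 557600.0000 / 1764.0000 = 316.0998 Mbps

316.0998 Mbps


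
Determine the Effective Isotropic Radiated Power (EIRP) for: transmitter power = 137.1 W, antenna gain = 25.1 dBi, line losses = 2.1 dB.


Pt = 137.1 W = 21.3704 dBW
EIRP = Pt_dBW + Gt - losses = 21.3704 + 25.1 - 2.1 = 44.3704 dBW

44.3704 dBW


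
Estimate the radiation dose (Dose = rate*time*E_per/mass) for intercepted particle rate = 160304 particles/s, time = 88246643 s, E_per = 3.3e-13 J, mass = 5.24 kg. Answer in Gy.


Total energy deposited = rate * time * E_per
  = 160304 * 88246643 * 3.3e-13 = 4.6683 J
Dose = E_total / mass = 4.6683 / 5.24
Dose = 0.8908923 Gy

0.8909 Gy


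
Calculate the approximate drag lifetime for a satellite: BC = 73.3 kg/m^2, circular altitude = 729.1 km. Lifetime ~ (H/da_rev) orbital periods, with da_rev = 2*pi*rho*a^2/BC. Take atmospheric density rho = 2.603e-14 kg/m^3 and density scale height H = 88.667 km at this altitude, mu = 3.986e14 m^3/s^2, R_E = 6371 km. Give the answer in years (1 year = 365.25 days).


a = R_E + alt = 7100.1000 km = 7.1001e+06 m
da_rev = 2*pi*rho*a^2/BC = 2*pi*2.603e-14*(7.1001e+06)^2/73.3 = 0.112480954 m per revolution
N = H/da_rev = 88667.0000 m / 0.112480954 m = 788284.5629 revolutions
P = 2*pi*sqrt(a^3/mu) = 5953.9875 s
lifetime = N*P = 788284.5629 * 5953.9875 = 4.6934364e+09 s = 54322.1811 days
years = 54322.1811 / 365.25 = 148.7260 years

148.7260 years


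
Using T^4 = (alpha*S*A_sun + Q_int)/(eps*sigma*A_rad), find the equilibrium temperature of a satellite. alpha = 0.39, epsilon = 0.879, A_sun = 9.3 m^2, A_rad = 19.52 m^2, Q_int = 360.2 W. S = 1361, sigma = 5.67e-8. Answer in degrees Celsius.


Numerator = alpha*S*A_sun + Q_int = 0.39*1361*9.3 + 360.2 = 5296.5470 W
Denominator = eps*sigma*A_rad = 0.879*5.67e-8*19.52 = 9.7286314e-07 W/K^4
T^4 = 5.4442879e+09 K^4
T = 271.6347 K = -1.5153 C

-1.5153 degrees Celsius


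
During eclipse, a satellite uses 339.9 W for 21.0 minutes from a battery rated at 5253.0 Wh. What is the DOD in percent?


E_used = P * t / 60 = 339.9 * 21.0 / 60 = 118.9650 Wh
DOD = E_used / E_total * 100 = 118.9650 / 5253.0 * 100
DOD = 2.2647 %

2.2647 %


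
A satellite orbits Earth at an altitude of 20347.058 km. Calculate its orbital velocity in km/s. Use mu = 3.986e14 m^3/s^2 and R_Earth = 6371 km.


r = R_E + alt = 6371.0 + 20347.058 = 26718.0580 km = 2.6718058e+07 m
v = sqrt(mu/r) = sqrt(3.986e14 / 2.6718058e+07) = 3862.4796 m/s = 3.8625 km/s

3.8625 km/s


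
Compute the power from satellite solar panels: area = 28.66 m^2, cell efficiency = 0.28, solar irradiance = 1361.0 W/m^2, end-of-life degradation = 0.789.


P = area * eta * S * degradation
P = 28.66 * 0.28 * 1361.0 * 0.789
P = 8617.2630 W

8617.2630 W


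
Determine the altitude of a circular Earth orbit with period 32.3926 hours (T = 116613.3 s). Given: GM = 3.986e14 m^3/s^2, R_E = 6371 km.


T = 116613.3 s
r = (mu*T^2/(4*pi^2))^(1/3) = (3.986e14 * 116613.3^2 / (4*pi^2))^(1/3)
r = 5.1589095e+07 m = 51589.0950 km
alt = r - R_E = 51589.0950 - 6371 = 45218.0950 km

45218.0950 km


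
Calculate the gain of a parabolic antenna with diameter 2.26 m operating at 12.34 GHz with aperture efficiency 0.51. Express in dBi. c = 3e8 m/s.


lambda = c/f = 3e8 / 1.234e+10 = 0.02431118 m
G = eta*(pi*D/lambda)^2 = 0.51*(pi*2.26/0.02431118)^2
G = 43498.5329 (linear)
G = 10*log10(43498.5329) = 46.3847 dBi

46.3847 dBi


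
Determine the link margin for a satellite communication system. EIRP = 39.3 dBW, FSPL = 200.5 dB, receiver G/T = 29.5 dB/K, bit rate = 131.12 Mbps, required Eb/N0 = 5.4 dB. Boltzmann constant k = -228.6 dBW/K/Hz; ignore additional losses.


C/N0 = EIRP - FSPL + G/T - k = 39.3 - 200.5 + 29.5 - (-228.6)
C/N0 = 96.9000 dB-Hz
R_b = 131.12 Mbps = 1.3112e+08 bps -> 10*log10(R_b) = 81.1767 dB-Hz
Eb/N0 = C/N0 - 10*log10(R_b) = 96.9000 - 81.1767 = 15.7233 dB
Margin = Eb/N0 - Eb/N0_req = 15.7233 - 5.4 = 10.3233 dB (link closes)

10.3233 dB


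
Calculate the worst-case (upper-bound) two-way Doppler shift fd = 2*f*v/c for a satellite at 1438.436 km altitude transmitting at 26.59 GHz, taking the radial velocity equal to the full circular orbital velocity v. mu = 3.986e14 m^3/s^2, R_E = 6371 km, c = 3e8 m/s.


r = 7.809436e+06 m
v = sqrt(mu/r) = 7144.2857 m/s (worst-case radial velocity)
f = 26.59 GHz = 2.659e+10 Hz
fd = 2*f*v/c = 2*2.659e+10*7144.2857/3.0e+08
fd = 1.2664437e+06 Hz

1.2664e+06 Hz


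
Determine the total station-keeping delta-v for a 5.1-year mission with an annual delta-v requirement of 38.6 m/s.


dV = rate * years = 38.6 * 5.1
dV = 196.8600 m/s

196.8600 m/s


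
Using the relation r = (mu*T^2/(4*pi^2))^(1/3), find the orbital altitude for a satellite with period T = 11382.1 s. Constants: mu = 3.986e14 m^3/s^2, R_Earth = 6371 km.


T = 11382.1 s
r = (mu*T^2/(4*pi^2))^(1/3) = (3.986e14 * 11382.1^2 / (4*pi^2))^(1/3)
r = 1.0936393e+07 m = 10936.3932 km
alt = r - R_E = 10936.3932 - 6371 = 4565.3932 km

4565.3932 km


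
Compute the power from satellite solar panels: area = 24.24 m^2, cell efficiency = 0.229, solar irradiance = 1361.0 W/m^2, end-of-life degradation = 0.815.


P = area * eta * S * degradation
P = 24.24 * 0.229 * 1361.0 * 0.815
P = 6157.2081 W

6157.2081 W


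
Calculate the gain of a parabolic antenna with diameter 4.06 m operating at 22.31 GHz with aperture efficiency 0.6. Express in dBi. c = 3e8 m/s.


lambda = c/f = 3e8 / 2.231e+10 = 0.01344688 m
G = eta*(pi*D/lambda)^2 = 0.6*(pi*4.06/0.01344688)^2
G = 539833.3289 (linear)
G = 10*log10(539833.3289) = 57.3226 dBi

57.3226 dBi


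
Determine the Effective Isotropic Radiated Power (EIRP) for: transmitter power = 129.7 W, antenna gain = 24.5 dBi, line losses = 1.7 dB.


Pt = 129.7 W = 21.1294 dBW
EIRP = Pt_dBW + Gt - losses = 21.1294 + 24.5 - 1.7 = 43.9294 dBW

43.9294 dBW


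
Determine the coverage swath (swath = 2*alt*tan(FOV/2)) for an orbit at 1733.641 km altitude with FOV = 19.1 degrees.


FOV = 19.1 deg = 0.3333579 rad
swath = 2 * alt * tan(FOV/2) = 2 * 1733.641 * tan(0.1666789)
swath = 2 * 1733.641 * 0.1682398
swath = 583.3350 km

583.3350 km


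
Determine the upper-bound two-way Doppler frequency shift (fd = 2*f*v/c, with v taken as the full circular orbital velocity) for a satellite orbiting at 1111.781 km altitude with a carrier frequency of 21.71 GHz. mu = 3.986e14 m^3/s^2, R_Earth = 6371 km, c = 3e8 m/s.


r = 7.482781e+06 m
v = sqrt(mu/r) = 7298.5591 m/s (worst-case radial velocity)
f = 21.71 GHz = 2.171e+10 Hz
fd = 2*f*v/c = 2*2.171e+10*7298.5591/3.0e+08
fd = 1.0563448e+06 Hz

1.0563e+06 Hz


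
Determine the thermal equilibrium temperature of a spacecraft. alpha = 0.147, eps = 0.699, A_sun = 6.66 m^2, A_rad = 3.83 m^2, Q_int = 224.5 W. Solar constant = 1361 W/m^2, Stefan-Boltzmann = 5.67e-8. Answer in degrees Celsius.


Numerator = alpha*S*A_sun + Q_int = 0.147*1361*6.66 + 224.5 = 1556.9462 W
Denominator = eps*sigma*A_rad = 0.699*5.67e-8*3.83 = 1.5179554e-07 W/K^4
T^4 = 1.0256864e+10 K^4
T = 318.2392 K = 45.0892 C

45.0892 degrees Celsius


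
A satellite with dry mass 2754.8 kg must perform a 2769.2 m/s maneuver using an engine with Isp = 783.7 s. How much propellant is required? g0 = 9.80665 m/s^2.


ve = Isp * g0 = 783.7 * 9.80665 = 7685.471605 m/s
mass ratio = exp(dv/ve) = exp(2769.2/7685.471605) = 1.43378272
m_prop = m_dry * (mr - 1) = 2754.8 * (1.43378272 - 1)
m_prop = 1194.9846 kg

1194.9846 kg


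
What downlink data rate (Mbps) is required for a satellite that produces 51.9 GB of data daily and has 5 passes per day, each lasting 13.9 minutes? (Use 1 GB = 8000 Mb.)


total contact time = 5 * 13.9 * 60 = 4170.0000 s
data = 51.9 GB = 415200.0000 Mb
rate = 415200.0000 / 4170.0000 = 99.5683 Mbps

99.5683 Mbps


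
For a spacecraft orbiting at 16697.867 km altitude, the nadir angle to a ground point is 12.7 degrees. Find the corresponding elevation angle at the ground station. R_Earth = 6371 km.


r = R_E + alt = 23068.8670 km
Law of sines in the satellite / Earth-center / ground-point triangle:
  sin(nadir)/R_E = sin(90 + el)/r  =>  cos(el) = (r/R_E)*sin(nadir)
cos(el) = (23068.8670 / 6371.0000) * sin(12.7 deg) = 0.796045
el = arccos(0.796045) = 37.2459 deg
(Earth-central angle = 90 - nadir - el = 40.0541 deg)

37.2459 degrees


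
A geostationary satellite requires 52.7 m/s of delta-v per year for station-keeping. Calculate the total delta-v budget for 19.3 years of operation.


dV = rate * years = 52.7 * 19.3
dV = 1017.1100 m/s

1017.1100 m/s


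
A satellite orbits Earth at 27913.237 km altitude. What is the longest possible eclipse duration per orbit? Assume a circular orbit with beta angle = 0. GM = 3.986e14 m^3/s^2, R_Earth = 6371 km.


r = 34284.2370 km
T = 1052.9353 min
Eclipse fraction = arcsin(R_E/r)/pi = arcsin(6371.0000/34284.2370)/pi
= arcsin(0.1858288)/pi = 0.059497
Eclipse duration = 0.059497 * 1052.9353 = 62.6465 min

62.6465 minutes


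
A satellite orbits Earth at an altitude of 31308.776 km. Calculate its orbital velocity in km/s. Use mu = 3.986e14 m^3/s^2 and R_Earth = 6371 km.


r = R_E + alt = 6371.0 + 31308.776 = 37679.7760 km = 3.7679776e+07 m
v = sqrt(mu/r) = sqrt(3.986e14 / 3.7679776e+07) = 3252.4789 m/s = 3.2525 km/s

3.2525 km/s


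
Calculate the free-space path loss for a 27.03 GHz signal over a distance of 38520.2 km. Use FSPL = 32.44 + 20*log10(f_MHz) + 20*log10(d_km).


f = 27.03 GHz = 27030.0000 MHz
d = 38520.2 km
FSPL = 32.44 + 20*log10(27030.0000) + 20*log10(38520.2)
FSPL = 32.44 + 88.6369 + 91.7138
FSPL = 212.7907 dB

212.7907 dB


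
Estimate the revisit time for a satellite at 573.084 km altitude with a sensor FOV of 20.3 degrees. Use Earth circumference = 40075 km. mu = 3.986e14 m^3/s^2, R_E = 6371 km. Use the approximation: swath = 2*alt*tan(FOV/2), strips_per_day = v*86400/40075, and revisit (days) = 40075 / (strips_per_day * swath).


swath = 2*573.084*tan(0.1771509) = 205.1957 km
v = sqrt(mu/r) = 7576.3698 m/s = 7.5764 km/s
strips/day = v*86400/40075 = 7.5764*86400/40075 = 16.3343
coverage/day = strips * swath = 16.3343 * 205.1957 = 3351.7352 km
revisit = 40075 / 3351.7352 = 11.9565 days

11.9565 days


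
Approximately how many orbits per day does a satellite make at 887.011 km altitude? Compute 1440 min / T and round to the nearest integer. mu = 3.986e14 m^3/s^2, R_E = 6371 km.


r = 7.258011e+06 m
T = 2*pi*sqrt(r^3/mu) = 6153.7189 s = 102.5620 min
revs/day = 1440 / 102.5620 = 14.0403
Rounded: 14 revolutions per day

14 revolutions per day


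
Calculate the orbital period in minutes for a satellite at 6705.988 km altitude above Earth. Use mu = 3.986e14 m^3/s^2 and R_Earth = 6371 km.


r = 13076.9880 km = 1.3076988e+07 m
T = 2*pi*sqrt(r^3/mu) = 2*pi*sqrt(2.2362645e+21 / 3.986e14)
T = 14882.3944 s = 248.0399 min

248.0399 minutes


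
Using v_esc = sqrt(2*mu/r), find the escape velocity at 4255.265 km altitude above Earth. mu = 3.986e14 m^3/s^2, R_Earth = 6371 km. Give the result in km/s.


r = 6371.0 + 4255.265 = 10626.2650 km = 1.0626265e+07 m
v_esc = sqrt(2*mu/r) = sqrt(2*3.986e14 / 1.0626265e+07)
v_esc = 8661.5043 m/s = 8.6615 km/s

8.6615 km/s


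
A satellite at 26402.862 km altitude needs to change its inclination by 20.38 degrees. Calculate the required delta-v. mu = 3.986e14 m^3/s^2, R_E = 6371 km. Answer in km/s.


r = 32773.8620 km = 3.2773862e+07 m
V = sqrt(mu/r) = 3487.4247 m/s
di = 20.38 deg = 0.3556981 rad
dV = 2*V*sin(di/2) = 2*3487.4247*sin(0.1778491)
dV = 1233.9413 m/s = 1.2339 km/s

1.2339 km/s


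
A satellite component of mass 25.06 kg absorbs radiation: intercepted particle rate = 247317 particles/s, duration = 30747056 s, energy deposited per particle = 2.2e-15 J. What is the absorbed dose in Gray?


Total energy deposited = rate * time * E_per
  = 247317 * 30747056 * 2.2e-15 = 0.01672939 J
Dose = E_total / mass = 0.01672939 / 25.06
Dose = 6.6757355e-04 Gy

6.6757e-04 Gy


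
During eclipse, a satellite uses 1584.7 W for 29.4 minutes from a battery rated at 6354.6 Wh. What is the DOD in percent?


E_used = P * t / 60 = 1584.7 * 29.4 / 60 = 776.5030 Wh
DOD = E_used / E_total * 100 = 776.5030 / 6354.6 * 100
DOD = 12.2195 %

12.2195 %


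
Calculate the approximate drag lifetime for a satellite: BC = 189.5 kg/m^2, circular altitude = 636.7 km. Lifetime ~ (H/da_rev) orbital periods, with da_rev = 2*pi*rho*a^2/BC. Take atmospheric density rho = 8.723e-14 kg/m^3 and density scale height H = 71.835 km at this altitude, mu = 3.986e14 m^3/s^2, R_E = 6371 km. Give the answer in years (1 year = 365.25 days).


a = R_E + alt = 7007.7000 km = 7.0077e+06 m
da_rev = 2*pi*rho*a^2/BC = 2*pi*8.723e-14*(7.0077e+06)^2/189.5 = 0.142032434 m per revolution
N = H/da_rev = 71835.0000 m / 0.142032434 m = 505764.7611 revolutions
P = 2*pi*sqrt(a^3/mu) = 5838.1396 s
lifetime = N*P = 505764.7611 * 5838.1396 = 2.9527253e+09 s = 34175.0609 days
years = 34175.0609 / 365.25 = 93.5662 years

93.5662 years


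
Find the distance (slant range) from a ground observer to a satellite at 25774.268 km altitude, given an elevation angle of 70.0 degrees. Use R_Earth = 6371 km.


h = 25774.268 km, el = 70.0 deg
d = -R_E*sin(el) + sqrt((R_E*sin(el))^2 + 2*R_E*h + h^2)
d = -6371.0000*sin(1.2217) + sqrt((6371.0000*0.9396926)^2 + 2*6371.0000*25774.268 + 25774.268^2)
d = 26084.5477 km

26084.5477 km


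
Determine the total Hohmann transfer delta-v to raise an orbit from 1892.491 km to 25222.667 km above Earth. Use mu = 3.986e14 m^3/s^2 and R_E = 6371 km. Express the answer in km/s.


r1 = 8263.4910 km = 8.263491e+06 m
r2 = 31593.6670 km = 3.1593667e+07 m
dv1 = sqrt(mu/r1)*(sqrt(2*r2/(r1+r2)) - 1) = 1799.5428 m/s
dv2 = sqrt(mu/r2)*(1 - sqrt(2*r1/(r1+r2))) = 1264.7219 m/s
total dv = |dv1| + |dv2| = 1799.5428 + 1264.7219 = 3064.2648 m/s = 3.0643 km/s

3.0643 km/s


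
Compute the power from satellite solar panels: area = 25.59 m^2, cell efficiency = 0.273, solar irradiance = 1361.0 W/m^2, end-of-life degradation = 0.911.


P = area * eta * S * degradation
P = 25.59 * 0.273 * 1361.0 * 0.911
P = 8661.8256 W

8661.8256 W


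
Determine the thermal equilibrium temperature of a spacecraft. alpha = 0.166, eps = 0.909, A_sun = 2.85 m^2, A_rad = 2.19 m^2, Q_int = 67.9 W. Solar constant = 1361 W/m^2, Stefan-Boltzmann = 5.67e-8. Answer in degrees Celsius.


Numerator = alpha*S*A_sun + Q_int = 0.166*1361*2.85 + 67.9 = 711.7891 W
Denominator = eps*sigma*A_rad = 0.909*5.67e-8*2.19 = 1.1287326e-07 W/K^4
T^4 = 6.3060916e+09 K^4
T = 281.7994 K = 8.6494 C

8.6494 degrees Celsius


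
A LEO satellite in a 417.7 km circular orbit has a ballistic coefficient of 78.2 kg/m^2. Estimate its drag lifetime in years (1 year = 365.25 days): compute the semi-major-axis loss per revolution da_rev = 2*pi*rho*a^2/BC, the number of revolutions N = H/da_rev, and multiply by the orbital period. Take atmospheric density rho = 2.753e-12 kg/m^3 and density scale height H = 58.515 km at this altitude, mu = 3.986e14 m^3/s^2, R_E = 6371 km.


a = R_E + alt = 6788.7000 km = 6.7887e+06 m
da_rev = 2*pi*rho*a^2/BC = 2*pi*2.753e-12*(6.7887e+06)^2/78.2 = 10.194186 m per revolution
N = H/da_rev = 58515.0000 m / 10.194186 m = 5740.0364 revolutions
P = 2*pi*sqrt(a^3/mu) = 5566.6145 s
lifetime = N*P = 5740.0364 * 5566.6145 = 3.195257e+07 s = 369.8214 days
years = 369.8214 / 365.25 = 1.0125 years

1.0125 years


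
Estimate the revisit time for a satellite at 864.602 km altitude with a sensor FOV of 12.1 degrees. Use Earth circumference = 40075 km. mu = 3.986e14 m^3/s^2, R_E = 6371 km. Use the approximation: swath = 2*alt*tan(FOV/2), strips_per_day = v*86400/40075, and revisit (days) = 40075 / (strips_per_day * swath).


swath = 2*864.602*tan(0.1055924) = 183.2725 km
v = sqrt(mu/r) = 7422.1771 m/s = 7.4222 km/s
strips/day = v*86400/40075 = 7.4222*86400/40075 = 16.0019
coverage/day = strips * swath = 16.0019 * 183.2725 = 2932.7079 km
revisit = 40075 / 2932.7079 = 13.6648 days

13.6648 days


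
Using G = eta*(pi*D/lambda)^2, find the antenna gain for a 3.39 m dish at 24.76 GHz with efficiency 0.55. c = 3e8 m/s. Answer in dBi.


lambda = c/f = 3e8 / 2.476e+10 = 0.01211632 m
G = eta*(pi*D/lambda)^2 = 0.55*(pi*3.39/0.01211632)^2
G = 424933.1401 (linear)
G = 10*log10(424933.1401) = 56.2832 dBi

56.2832 dBi


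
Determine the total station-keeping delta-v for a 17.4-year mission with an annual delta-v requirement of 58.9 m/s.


dV = rate * years = 58.9 * 17.4
dV = 1024.8600 m/s

1024.8600 m/s


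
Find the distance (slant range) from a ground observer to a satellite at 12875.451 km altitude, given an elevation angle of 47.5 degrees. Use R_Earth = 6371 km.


h = 12875.451 km, el = 47.5 deg
d = -R_E*sin(el) + sqrt((R_E*sin(el))^2 + 2*R_E*h + h^2)
d = -6371.0000*sin(0.8290314) + sqrt((6371.0000*0.7372773)^2 + 2*6371.0000*12875.451 + 12875.451^2)
d = 14061.8003 km

14061.8003 km


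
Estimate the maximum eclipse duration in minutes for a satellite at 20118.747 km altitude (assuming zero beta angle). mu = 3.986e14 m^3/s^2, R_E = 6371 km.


r = 26489.7470 km
T = 715.1163 min
Eclipse fraction = arcsin(R_E/r)/pi = arcsin(6371.0000/26489.7470)/pi
= arcsin(0.2405081)/pi = 0.07731408
Eclipse duration = 0.07731408 * 715.1163 = 55.2886 min

55.2886 minutes


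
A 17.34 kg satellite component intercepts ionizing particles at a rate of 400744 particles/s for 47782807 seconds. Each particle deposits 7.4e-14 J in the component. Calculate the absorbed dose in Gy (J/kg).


Total energy deposited = rate * time * E_per
  = 400744 * 47782807 * 7.4e-14 = 1.4170 J
Dose = E_total / mass = 1.4170 / 17.34
Dose = 0.08171867 Gy

0.0817 Gy


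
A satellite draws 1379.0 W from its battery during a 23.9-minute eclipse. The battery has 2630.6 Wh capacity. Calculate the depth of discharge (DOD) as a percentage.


E_used = P * t / 60 = 1379.0 * 23.9 / 60 = 549.3017 Wh
DOD = E_used / E_total * 100 = 549.3017 / 2630.6 * 100
DOD = 20.8812 %

20.8812 %


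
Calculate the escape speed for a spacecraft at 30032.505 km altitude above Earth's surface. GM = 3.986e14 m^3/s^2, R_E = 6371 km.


r = 6371.0 + 30032.505 = 36403.5050 km = 3.6403505e+07 m
v_esc = sqrt(2*mu/r) = sqrt(2*3.986e14 / 3.6403505e+07)
v_esc = 4679.6357 m/s = 4.6796 km/s

4.6796 km/s


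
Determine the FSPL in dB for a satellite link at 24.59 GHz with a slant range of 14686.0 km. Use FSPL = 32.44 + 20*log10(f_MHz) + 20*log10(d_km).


f = 24.59 GHz = 24590.0000 MHz
d = 14686.0 km
FSPL = 32.44 + 20*log10(24590.0000) + 20*log10(14686.0)
FSPL = 32.44 + 87.8152 + 83.3381
FSPL = 203.5932 dB

203.5932 dB


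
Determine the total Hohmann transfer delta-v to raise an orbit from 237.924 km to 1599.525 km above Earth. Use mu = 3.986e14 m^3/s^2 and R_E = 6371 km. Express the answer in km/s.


r1 = 6608.9240 km = 6.608924e+06 m
r2 = 7970.5250 km = 7.970525e+06 m
dv1 = sqrt(mu/r1)*(sqrt(2*r2/(r1+r2)) - 1) = 354.5520 m/s
dv2 = sqrt(mu/r2)*(1 - sqrt(2*r1/(r1+r2))) = 338.3129 m/s
total dv = |dv1| + |dv2| = 354.5520 + 338.3129 = 692.8649 m/s = 0.6928649 km/s

0.6929 km/s


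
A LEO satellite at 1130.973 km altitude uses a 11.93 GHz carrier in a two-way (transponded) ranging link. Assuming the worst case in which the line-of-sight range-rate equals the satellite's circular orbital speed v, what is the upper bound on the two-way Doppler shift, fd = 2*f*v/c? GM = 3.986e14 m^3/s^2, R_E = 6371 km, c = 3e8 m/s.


r = 7.501973e+06 m
v = sqrt(mu/r) = 7289.2173 m/s (worst-case radial velocity)
f = 11.93 GHz = 1.193e+10 Hz
fd = 2*f*v/c = 2*1.193e+10*7289.2173/3.0e+08
fd = 579735.7513 Hz

579735.7513 Hz


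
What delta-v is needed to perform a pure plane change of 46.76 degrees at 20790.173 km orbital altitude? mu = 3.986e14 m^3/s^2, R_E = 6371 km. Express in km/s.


r = 27161.1730 km = 2.7161173e+07 m
V = sqrt(mu/r) = 3830.8433 m/s
di = 46.76 deg = 0.816116 rad
dV = 2*V*sin(di/2) = 2*3830.8433*sin(0.408058)
dV = 3040.3680 m/s = 3.0404 km/s

3.0404 km/s


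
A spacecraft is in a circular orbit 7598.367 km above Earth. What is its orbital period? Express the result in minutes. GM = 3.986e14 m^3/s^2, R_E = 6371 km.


r = 13969.3670 km = 1.3969367e+07 m
T = 2*pi*sqrt(r^3/mu) = 2*pi*sqrt(2.7260272e+21 / 3.986e14)
T = 16431.4660 s = 273.8578 min

273.8578 minutes


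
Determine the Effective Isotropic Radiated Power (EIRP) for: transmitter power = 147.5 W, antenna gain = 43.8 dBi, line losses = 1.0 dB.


Pt = 147.5 W = 21.6879 dBW
EIRP = Pt_dBW + Gt - losses = 21.6879 + 43.8 - 1.0 = 64.4879 dBW

64.4879 dBW


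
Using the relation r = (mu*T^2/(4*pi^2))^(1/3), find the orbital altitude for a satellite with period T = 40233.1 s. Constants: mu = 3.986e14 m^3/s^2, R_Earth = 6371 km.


T = 40233.1 s
r = (mu*T^2/(4*pi^2))^(1/3) = (3.986e14 * 40233.1^2 / (4*pi^2))^(1/3)
r = 2.5377462e+07 m = 25377.4619 km
alt = r - R_E = 25377.4619 - 6371 = 19006.4619 km

19006.4619 km


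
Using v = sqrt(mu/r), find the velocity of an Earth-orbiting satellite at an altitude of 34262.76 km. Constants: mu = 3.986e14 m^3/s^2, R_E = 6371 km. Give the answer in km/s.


r = R_E + alt = 6371.0 + 34262.76 = 40633.7600 km = 4.063376e+07 m
v = sqrt(mu/r) = sqrt(3.986e14 / 4.063376e+07) = 3132.0244 m/s = 3.1320 km/s

3.1320 km/s


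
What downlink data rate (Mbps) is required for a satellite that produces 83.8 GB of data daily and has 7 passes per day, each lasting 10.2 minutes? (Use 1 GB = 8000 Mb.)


total contact time = 7 * 10.2 * 60 = 4284.0000 s
data = 83.8 GB = 670400.0000 Mb
rate = 670400.0000 / 4284.0000 = 156.4893 Mbps

156.4893 Mbps


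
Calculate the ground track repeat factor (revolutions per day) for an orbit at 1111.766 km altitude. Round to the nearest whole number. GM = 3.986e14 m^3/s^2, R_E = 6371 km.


r = 7.482766e+06 m
T = 2*pi*sqrt(r^3/mu) = 6441.7589 s = 107.3626 min
revs/day = 1440 / 107.3626 = 13.4125
Rounded: 13 revolutions per day

13 revolutions per day


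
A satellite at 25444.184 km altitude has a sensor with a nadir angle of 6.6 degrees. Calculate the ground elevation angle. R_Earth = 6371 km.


r = R_E + alt = 31815.1840 km
Law of sines in the satellite / Earth-center / ground-point triangle:
  sin(nadir)/R_E = sin(90 + el)/r  =>  cos(el) = (r/R_E)*sin(nadir)
cos(el) = (31815.1840 / 6371.0000) * sin(6.6 deg) = 0.5739674
el = arccos(0.5739674) = 54.9726 deg
(Earth-central angle = 90 - nadir - el = 28.4274 deg)

54.9726 degrees


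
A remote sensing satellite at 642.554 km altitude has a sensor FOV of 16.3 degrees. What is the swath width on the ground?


FOV = 16.3 deg = 0.2844887 rad
swath = 2 * alt * tan(FOV/2) = 2 * 642.554 * tan(0.1422443)
swath = 2 * 642.554 * 0.1432115
swath = 184.0423 km

184.0423 km


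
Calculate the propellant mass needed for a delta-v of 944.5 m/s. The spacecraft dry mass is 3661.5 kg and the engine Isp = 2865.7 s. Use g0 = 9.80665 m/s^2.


ve = Isp * g0 = 2865.7 * 9.80665 = 28102.916905 m/s
mass ratio = exp(dv/ve) = exp(944.5/28102.916905) = 1.03417976
m_prop = m_dry * (mr - 1) = 3661.5 * (1.03417976 - 1)
m_prop = 125.1492 kg

125.1492 kg


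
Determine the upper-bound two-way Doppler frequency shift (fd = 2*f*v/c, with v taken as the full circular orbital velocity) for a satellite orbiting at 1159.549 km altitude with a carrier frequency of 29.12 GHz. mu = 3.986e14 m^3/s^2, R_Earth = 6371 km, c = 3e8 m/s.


r = 7.530549e+06 m
v = sqrt(mu/r) = 7275.3741 m/s (worst-case radial velocity)
f = 29.12 GHz = 2.912e+10 Hz
fd = 2*f*v/c = 2*2.912e+10*7275.3741/3.0e+08
fd = 1.4123926e+06 Hz

1.4124e+06 Hz


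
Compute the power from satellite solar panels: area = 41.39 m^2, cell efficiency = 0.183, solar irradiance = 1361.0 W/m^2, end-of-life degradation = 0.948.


P = area * eta * S * degradation
P = 41.39 * 0.183 * 1361.0 * 0.948
P = 9772.6643 W

9772.6643 W


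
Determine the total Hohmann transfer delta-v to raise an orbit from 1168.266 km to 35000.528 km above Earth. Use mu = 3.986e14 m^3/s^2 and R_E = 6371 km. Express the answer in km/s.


r1 = 7539.2660 km = 7.539266e+06 m
r2 = 41371.5280 km = 4.1371528e+07 m
dv1 = sqrt(mu/r1)*(sqrt(2*r2/(r1+r2)) - 1) = 2186.1412 m/s
dv2 = sqrt(mu/r2)*(1 - sqrt(2*r1/(r1+r2))) = 1380.5370 m/s
total dv = |dv1| + |dv2| = 2186.1412 + 1380.5370 = 3566.6781 m/s = 3.5667 km/s

3.5667 km/s


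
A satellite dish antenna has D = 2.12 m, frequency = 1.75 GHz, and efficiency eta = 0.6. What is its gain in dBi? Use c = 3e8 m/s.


lambda = c/f = 3e8 / 1.75e+09 = 0.1714286 m
G = eta*(pi*D/lambda)^2 = 0.6*(pi*2.12/0.1714286)^2
G = 905.6415 (linear)
G = 10*log10(905.6415) = 29.5696 dBi

29.5696 dBi


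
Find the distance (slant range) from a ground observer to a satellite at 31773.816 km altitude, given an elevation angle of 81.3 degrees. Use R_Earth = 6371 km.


h = 31773.816 km, el = 81.3 deg
d = -R_E*sin(el) + sqrt((R_E*sin(el))^2 + 2*R_E*h + h^2)
d = -6371.0000*sin(1.4190) + sqrt((6371.0000*0.9884939)^2 + 2*6371.0000*31773.816 + 31773.816^2)
d = 31834.9464 km

31834.9464 km


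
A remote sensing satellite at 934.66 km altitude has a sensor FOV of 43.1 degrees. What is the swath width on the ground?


FOV = 43.1 deg = 0.7522369 rad
swath = 2 * alt * tan(FOV/2) = 2 * 934.66 * tan(0.3761185)
swath = 2 * 934.66 * 0.3949189
swath = 738.2298 km

738.2298 km


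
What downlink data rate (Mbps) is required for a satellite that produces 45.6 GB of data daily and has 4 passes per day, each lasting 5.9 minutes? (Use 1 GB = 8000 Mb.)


total contact time = 4 * 5.9 * 60 = 1416.0000 s
data = 45.6 GB = 364800.0000 Mb
rate = 364800.0000 / 1416.0000 = 257.6271 Mbps

257.6271 Mbps


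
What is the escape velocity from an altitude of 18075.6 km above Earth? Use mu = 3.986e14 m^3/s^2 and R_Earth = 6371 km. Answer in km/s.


r = 6371.0 + 18075.6 = 24446.6000 km = 2.44466e+07 m
v_esc = sqrt(2*mu/r) = sqrt(2*3.986e14 / 2.44466e+07)
v_esc = 5710.5036 m/s = 5.7105 km/s

5.7105 km/s


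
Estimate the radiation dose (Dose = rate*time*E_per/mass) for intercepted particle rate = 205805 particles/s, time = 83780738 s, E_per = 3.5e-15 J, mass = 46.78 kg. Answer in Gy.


Total energy deposited = rate * time * E_per
  = 205805 * 83780738 * 3.5e-15 = 0.06034873 J
Dose = E_total / mass = 0.06034873 / 46.78
Dose = 0.001290054 Gy

0.0013 Gy


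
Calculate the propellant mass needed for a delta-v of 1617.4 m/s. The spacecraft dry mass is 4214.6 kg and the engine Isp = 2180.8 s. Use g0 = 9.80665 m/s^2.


ve = Isp * g0 = 2180.8 * 9.80665 = 21386.342320 m/s
mass ratio = exp(dv/ve) = exp(1617.4/21386.342320) = 1.07856096
m_prop = m_dry * (mr - 1) = 4214.6 * (1.07856096 - 1)
m_prop = 331.1030 kg

331.1030 kg


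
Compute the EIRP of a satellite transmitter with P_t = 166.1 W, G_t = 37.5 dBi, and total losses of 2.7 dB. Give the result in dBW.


Pt = 166.1 W = 22.2037 dBW
EIRP = Pt_dBW + Gt - losses = 22.2037 + 37.5 - 2.7 = 57.0037 dBW

57.0037 dBW


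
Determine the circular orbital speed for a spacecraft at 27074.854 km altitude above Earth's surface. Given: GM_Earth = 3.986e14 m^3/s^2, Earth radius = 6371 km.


r = R_E + alt = 6371.0 + 27074.854 = 33445.8540 km = 3.3445854e+07 m
v = sqrt(mu/r) = sqrt(3.986e14 / 3.3445854e+07) = 3452.2124 m/s = 3.4522 km/s

3.4522 km/s


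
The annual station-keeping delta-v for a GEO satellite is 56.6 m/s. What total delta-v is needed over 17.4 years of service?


dV = rate * years = 56.6 * 17.4
dV = 984.8400 m/s

984.8400 m/s


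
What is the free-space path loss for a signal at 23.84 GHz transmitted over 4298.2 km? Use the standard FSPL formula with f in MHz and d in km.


f = 23.84 GHz = 23840.0000 MHz
d = 4298.2 km
FSPL = 32.44 + 20*log10(23840.0000) + 20*log10(4298.2)
FSPL = 32.44 + 87.5461 + 72.6657
FSPL = 192.6519 dB

192.6519 dB


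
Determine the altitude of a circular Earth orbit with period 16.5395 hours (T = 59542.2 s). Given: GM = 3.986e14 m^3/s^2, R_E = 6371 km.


T = 59542.2 s
r = (mu*T^2/(4*pi^2))^(1/3) = (3.986e14 * 59542.2^2 / (4*pi^2))^(1/3)
r = 3.2956603e+07 m = 32956.6028 km
alt = r - R_E = 32956.6028 - 6371 = 26585.6028 km

26585.6028 km


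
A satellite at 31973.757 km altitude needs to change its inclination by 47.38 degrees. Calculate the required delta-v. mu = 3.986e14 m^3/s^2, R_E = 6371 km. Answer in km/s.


r = 38344.7570 km = 3.8344757e+07 m
V = sqrt(mu/r) = 3224.1531 m/s
di = 47.38 deg = 0.826937 rad
dV = 2*V*sin(di/2) = 2*3224.1531*sin(0.4134685)
dV = 2590.8518 m/s = 2.5909 km/s

2.5909 km/s


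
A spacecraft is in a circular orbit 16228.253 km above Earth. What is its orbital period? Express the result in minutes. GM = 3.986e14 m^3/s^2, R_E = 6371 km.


r = 22599.2530 km = 2.2599253e+07 m
T = 2*pi*sqrt(r^3/mu) = 2*pi*sqrt(1.1542031e+22 / 3.986e14)
T = 33810.5587 s = 563.5093 min

563.5093 minutes


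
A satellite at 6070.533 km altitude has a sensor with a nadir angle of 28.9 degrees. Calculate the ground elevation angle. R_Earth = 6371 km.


r = R_E + alt = 12441.5330 km
Law of sines in the satellite / Earth-center / ground-point triangle:
  sin(nadir)/R_E = sin(90 + el)/r  =>  cos(el) = (r/R_E)*sin(nadir)
cos(el) = (12441.5330 / 6371.0000) * sin(28.9 deg) = 0.9437724
el = arccos(0.9437724) = 19.3050 deg
(Earth-central angle = 90 - nadir - el = 41.7950 deg)

19.3050 degrees


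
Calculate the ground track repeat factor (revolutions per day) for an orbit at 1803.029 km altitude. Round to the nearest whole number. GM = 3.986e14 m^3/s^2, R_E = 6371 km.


r = 8.174029e+06 m
T = 2*pi*sqrt(r^3/mu) = 7354.7088 s = 122.5785 min
revs/day = 1440 / 122.5785 = 11.7476
Rounded: 12 revolutions per day

12 revolutions per day


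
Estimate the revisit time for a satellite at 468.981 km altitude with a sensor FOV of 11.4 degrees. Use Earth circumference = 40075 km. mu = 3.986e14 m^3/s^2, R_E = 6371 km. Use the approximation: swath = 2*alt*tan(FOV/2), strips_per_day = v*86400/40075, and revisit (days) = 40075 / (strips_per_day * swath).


swath = 2*468.981*tan(0.09948377) = 93.6211 km
v = sqrt(mu/r) = 7633.8074 m/s = 7.6338 km/s
strips/day = v*86400/40075 = 7.6338*86400/40075 = 16.4582
coverage/day = strips * swath = 16.4582 * 93.6211 = 1540.8307 km
revisit = 40075 / 1540.8307 = 26.0087 days

26.0087 days


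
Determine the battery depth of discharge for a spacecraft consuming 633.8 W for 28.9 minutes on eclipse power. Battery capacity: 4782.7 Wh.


E_used = P * t / 60 = 633.8 * 28.9 / 60 = 305.2803 Wh
DOD = E_used / E_total * 100 = 305.2803 / 4782.7 * 100
DOD = 6.3830 %

6.3830 %


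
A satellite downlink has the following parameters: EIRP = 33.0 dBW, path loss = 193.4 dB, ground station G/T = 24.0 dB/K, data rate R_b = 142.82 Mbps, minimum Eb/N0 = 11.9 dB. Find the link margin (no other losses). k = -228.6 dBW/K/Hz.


C/N0 = EIRP - FSPL + G/T - k = 33.0 - 193.4 + 24.0 - (-228.6)
C/N0 = 92.2000 dB-Hz
R_b = 142.82 Mbps = 1.4282e+08 bps -> 10*log10(R_b) = 81.5479 dB-Hz
Eb/N0 = C/N0 - 10*log10(R_b) = 92.2000 - 81.5479 = 10.6521 dB
Margin = Eb/N0 - Eb/N0_req = 10.6521 - 11.9 = -1.2479 dB (negative margin: link does not close)

-1.2479 dB
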